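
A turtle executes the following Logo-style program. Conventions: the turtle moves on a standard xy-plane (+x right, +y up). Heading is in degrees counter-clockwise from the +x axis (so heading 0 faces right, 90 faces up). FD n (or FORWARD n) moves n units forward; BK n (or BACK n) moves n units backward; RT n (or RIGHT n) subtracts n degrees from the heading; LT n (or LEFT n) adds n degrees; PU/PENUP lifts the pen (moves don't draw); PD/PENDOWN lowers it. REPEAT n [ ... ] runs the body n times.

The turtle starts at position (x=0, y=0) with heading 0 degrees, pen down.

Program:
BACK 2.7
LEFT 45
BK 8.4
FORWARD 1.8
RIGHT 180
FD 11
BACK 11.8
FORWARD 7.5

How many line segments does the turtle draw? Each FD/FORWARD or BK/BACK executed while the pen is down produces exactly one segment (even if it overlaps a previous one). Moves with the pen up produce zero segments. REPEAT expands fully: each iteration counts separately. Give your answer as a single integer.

Executing turtle program step by step:
Start: pos=(0,0), heading=0, pen down
BK 2.7: (0,0) -> (-2.7,0) [heading=0, draw]
LT 45: heading 0 -> 45
BK 8.4: (-2.7,0) -> (-8.64,-5.94) [heading=45, draw]
FD 1.8: (-8.64,-5.94) -> (-7.367,-4.667) [heading=45, draw]
RT 180: heading 45 -> 225
FD 11: (-7.367,-4.667) -> (-15.145,-12.445) [heading=225, draw]
BK 11.8: (-15.145,-12.445) -> (-6.801,-4.101) [heading=225, draw]
FD 7.5: (-6.801,-4.101) -> (-12.105,-9.405) [heading=225, draw]
Final: pos=(-12.105,-9.405), heading=225, 6 segment(s) drawn
Segments drawn: 6

Answer: 6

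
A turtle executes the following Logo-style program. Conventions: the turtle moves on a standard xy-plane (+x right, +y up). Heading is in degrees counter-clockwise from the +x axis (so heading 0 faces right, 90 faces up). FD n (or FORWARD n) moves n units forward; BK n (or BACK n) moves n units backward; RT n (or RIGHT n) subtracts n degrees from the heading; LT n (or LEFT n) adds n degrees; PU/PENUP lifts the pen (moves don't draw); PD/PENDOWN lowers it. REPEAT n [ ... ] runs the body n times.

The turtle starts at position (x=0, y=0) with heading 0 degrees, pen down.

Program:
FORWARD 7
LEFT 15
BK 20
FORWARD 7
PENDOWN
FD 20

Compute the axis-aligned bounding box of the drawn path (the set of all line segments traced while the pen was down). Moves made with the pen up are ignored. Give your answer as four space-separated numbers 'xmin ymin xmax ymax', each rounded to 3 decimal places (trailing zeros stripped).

Executing turtle program step by step:
Start: pos=(0,0), heading=0, pen down
FD 7: (0,0) -> (7,0) [heading=0, draw]
LT 15: heading 0 -> 15
BK 20: (7,0) -> (-12.319,-5.176) [heading=15, draw]
FD 7: (-12.319,-5.176) -> (-5.557,-3.365) [heading=15, draw]
PD: pen down
FD 20: (-5.557,-3.365) -> (13.761,1.812) [heading=15, draw]
Final: pos=(13.761,1.812), heading=15, 4 segment(s) drawn

Segment endpoints: x in {-12.319, -5.557, 0, 7, 13.761}, y in {-5.176, -3.365, 0, 1.812}
xmin=-12.319, ymin=-5.176, xmax=13.761, ymax=1.812

Answer: -12.319 -5.176 13.761 1.812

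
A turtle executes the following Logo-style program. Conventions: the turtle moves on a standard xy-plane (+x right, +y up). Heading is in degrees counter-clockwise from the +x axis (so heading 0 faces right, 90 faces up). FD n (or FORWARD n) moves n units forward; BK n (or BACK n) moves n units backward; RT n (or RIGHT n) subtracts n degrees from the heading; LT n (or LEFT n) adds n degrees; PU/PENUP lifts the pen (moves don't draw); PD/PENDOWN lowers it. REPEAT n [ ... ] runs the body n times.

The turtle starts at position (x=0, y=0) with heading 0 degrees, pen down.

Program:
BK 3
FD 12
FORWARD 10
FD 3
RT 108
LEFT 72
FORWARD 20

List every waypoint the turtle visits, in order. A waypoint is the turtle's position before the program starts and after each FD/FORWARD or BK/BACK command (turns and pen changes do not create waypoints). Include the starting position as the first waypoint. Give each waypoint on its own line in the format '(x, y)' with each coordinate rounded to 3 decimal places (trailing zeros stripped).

Answer: (0, 0)
(-3, 0)
(9, 0)
(19, 0)
(22, 0)
(38.18, -11.756)

Derivation:
Executing turtle program step by step:
Start: pos=(0,0), heading=0, pen down
BK 3: (0,0) -> (-3,0) [heading=0, draw]
FD 12: (-3,0) -> (9,0) [heading=0, draw]
FD 10: (9,0) -> (19,0) [heading=0, draw]
FD 3: (19,0) -> (22,0) [heading=0, draw]
RT 108: heading 0 -> 252
LT 72: heading 252 -> 324
FD 20: (22,0) -> (38.18,-11.756) [heading=324, draw]
Final: pos=(38.18,-11.756), heading=324, 5 segment(s) drawn
Waypoints (6 total):
(0, 0)
(-3, 0)
(9, 0)
(19, 0)
(22, 0)
(38.18, -11.756)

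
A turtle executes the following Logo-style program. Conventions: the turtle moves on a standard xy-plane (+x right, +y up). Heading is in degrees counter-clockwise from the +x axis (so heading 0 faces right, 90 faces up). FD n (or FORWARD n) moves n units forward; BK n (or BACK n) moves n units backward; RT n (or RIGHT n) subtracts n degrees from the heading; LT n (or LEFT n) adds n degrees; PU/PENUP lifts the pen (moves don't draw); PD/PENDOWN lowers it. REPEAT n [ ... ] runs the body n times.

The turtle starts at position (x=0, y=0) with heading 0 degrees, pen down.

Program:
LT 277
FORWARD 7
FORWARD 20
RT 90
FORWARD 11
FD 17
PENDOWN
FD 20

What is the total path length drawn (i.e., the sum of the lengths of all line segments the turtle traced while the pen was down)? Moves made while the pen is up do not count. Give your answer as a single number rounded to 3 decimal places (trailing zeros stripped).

Answer: 75

Derivation:
Executing turtle program step by step:
Start: pos=(0,0), heading=0, pen down
LT 277: heading 0 -> 277
FD 7: (0,0) -> (0.853,-6.948) [heading=277, draw]
FD 20: (0.853,-6.948) -> (3.29,-26.799) [heading=277, draw]
RT 90: heading 277 -> 187
FD 11: (3.29,-26.799) -> (-7.628,-28.139) [heading=187, draw]
FD 17: (-7.628,-28.139) -> (-24.501,-30.211) [heading=187, draw]
PD: pen down
FD 20: (-24.501,-30.211) -> (-44.352,-32.648) [heading=187, draw]
Final: pos=(-44.352,-32.648), heading=187, 5 segment(s) drawn

Segment lengths:
  seg 1: (0,0) -> (0.853,-6.948), length = 7
  seg 2: (0.853,-6.948) -> (3.29,-26.799), length = 20
  seg 3: (3.29,-26.799) -> (-7.628,-28.139), length = 11
  seg 4: (-7.628,-28.139) -> (-24.501,-30.211), length = 17
  seg 5: (-24.501,-30.211) -> (-44.352,-32.648), length = 20
Total = 75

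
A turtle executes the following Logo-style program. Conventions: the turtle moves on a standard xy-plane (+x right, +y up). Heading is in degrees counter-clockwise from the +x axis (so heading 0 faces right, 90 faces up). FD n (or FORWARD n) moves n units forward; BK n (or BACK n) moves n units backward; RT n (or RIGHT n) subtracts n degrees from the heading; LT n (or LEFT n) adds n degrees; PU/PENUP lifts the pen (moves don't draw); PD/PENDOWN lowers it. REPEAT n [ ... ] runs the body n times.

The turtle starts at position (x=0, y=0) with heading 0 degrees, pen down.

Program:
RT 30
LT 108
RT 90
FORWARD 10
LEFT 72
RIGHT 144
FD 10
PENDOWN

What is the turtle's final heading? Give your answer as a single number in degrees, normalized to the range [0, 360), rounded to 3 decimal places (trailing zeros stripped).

Answer: 276

Derivation:
Executing turtle program step by step:
Start: pos=(0,0), heading=0, pen down
RT 30: heading 0 -> 330
LT 108: heading 330 -> 78
RT 90: heading 78 -> 348
FD 10: (0,0) -> (9.781,-2.079) [heading=348, draw]
LT 72: heading 348 -> 60
RT 144: heading 60 -> 276
FD 10: (9.781,-2.079) -> (10.827,-12.024) [heading=276, draw]
PD: pen down
Final: pos=(10.827,-12.024), heading=276, 2 segment(s) drawn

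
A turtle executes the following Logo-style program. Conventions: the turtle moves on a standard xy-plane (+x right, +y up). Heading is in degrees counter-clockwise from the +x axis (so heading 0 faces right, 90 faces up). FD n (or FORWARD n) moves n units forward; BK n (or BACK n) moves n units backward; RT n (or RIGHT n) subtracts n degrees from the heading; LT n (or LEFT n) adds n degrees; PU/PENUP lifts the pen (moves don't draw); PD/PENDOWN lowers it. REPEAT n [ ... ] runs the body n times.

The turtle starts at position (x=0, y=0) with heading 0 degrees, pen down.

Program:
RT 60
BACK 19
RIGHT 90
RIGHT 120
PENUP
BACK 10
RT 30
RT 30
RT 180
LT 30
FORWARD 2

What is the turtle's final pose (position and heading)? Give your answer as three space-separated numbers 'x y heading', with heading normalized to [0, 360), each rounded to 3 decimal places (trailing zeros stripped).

Executing turtle program step by step:
Start: pos=(0,0), heading=0, pen down
RT 60: heading 0 -> 300
BK 19: (0,0) -> (-9.5,16.454) [heading=300, draw]
RT 90: heading 300 -> 210
RT 120: heading 210 -> 90
PU: pen up
BK 10: (-9.5,16.454) -> (-9.5,6.454) [heading=90, move]
RT 30: heading 90 -> 60
RT 30: heading 60 -> 30
RT 180: heading 30 -> 210
LT 30: heading 210 -> 240
FD 2: (-9.5,6.454) -> (-10.5,4.722) [heading=240, move]
Final: pos=(-10.5,4.722), heading=240, 1 segment(s) drawn

Answer: -10.5 4.722 240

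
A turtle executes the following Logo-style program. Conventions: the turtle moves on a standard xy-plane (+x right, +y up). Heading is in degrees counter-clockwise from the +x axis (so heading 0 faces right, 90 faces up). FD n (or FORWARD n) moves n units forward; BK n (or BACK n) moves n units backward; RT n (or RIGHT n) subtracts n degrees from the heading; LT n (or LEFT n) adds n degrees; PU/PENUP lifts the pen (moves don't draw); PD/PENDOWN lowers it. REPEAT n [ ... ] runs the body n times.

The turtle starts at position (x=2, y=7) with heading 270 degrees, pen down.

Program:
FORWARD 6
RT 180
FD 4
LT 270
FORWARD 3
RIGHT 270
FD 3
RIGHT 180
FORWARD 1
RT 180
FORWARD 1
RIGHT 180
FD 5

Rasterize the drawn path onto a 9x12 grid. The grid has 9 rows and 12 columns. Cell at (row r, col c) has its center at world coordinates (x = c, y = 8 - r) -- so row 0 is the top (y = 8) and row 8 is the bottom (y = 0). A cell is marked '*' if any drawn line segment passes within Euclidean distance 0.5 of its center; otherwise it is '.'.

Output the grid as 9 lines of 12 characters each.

Answer: .....*......
..*..*......
..*..*......
..****......
..*..*......
..*..*......
..*.........
..*.........
............

Derivation:
Segment 0: (2,7) -> (2,1)
Segment 1: (2,1) -> (2,5)
Segment 2: (2,5) -> (5,5)
Segment 3: (5,5) -> (5,8)
Segment 4: (5,8) -> (5,7)
Segment 5: (5,7) -> (5,8)
Segment 6: (5,8) -> (5,3)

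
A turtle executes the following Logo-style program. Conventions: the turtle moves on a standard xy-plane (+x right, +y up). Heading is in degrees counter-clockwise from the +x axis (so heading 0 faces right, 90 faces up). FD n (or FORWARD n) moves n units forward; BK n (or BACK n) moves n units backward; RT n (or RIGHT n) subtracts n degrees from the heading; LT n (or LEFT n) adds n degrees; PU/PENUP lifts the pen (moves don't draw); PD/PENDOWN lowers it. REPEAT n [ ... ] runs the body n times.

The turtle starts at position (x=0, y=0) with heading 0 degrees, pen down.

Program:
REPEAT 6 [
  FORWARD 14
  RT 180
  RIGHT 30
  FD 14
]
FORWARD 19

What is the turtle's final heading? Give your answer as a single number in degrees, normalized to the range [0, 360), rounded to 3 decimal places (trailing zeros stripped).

Executing turtle program step by step:
Start: pos=(0,0), heading=0, pen down
REPEAT 6 [
  -- iteration 1/6 --
  FD 14: (0,0) -> (14,0) [heading=0, draw]
  RT 180: heading 0 -> 180
  RT 30: heading 180 -> 150
  FD 14: (14,0) -> (1.876,7) [heading=150, draw]
  -- iteration 2/6 --
  FD 14: (1.876,7) -> (-10.249,14) [heading=150, draw]
  RT 180: heading 150 -> 330
  RT 30: heading 330 -> 300
  FD 14: (-10.249,14) -> (-3.249,1.876) [heading=300, draw]
  -- iteration 3/6 --
  FD 14: (-3.249,1.876) -> (3.751,-10.249) [heading=300, draw]
  RT 180: heading 300 -> 120
  RT 30: heading 120 -> 90
  FD 14: (3.751,-10.249) -> (3.751,3.751) [heading=90, draw]
  -- iteration 4/6 --
  FD 14: (3.751,3.751) -> (3.751,17.751) [heading=90, draw]
  RT 180: heading 90 -> 270
  RT 30: heading 270 -> 240
  FD 14: (3.751,17.751) -> (-3.249,5.627) [heading=240, draw]
  -- iteration 5/6 --
  FD 14: (-3.249,5.627) -> (-10.249,-6.497) [heading=240, draw]
  RT 180: heading 240 -> 60
  RT 30: heading 60 -> 30
  FD 14: (-10.249,-6.497) -> (1.876,0.503) [heading=30, draw]
  -- iteration 6/6 --
  FD 14: (1.876,0.503) -> (14,7.503) [heading=30, draw]
  RT 180: heading 30 -> 210
  RT 30: heading 210 -> 180
  FD 14: (14,7.503) -> (0,7.503) [heading=180, draw]
]
FD 19: (0,7.503) -> (-19,7.503) [heading=180, draw]
Final: pos=(-19,7.503), heading=180, 13 segment(s) drawn

Answer: 180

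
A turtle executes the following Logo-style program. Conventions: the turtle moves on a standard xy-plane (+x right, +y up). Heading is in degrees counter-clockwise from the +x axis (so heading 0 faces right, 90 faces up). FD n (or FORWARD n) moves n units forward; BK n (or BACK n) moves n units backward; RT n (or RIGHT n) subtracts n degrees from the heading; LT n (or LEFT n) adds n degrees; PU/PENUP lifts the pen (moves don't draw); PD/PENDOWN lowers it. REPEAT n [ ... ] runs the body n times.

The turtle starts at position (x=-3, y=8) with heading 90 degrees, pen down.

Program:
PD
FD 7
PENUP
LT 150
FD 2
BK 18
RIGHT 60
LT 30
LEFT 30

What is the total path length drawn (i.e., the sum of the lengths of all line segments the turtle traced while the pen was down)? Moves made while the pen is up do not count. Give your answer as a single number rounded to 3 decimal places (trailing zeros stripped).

Executing turtle program step by step:
Start: pos=(-3,8), heading=90, pen down
PD: pen down
FD 7: (-3,8) -> (-3,15) [heading=90, draw]
PU: pen up
LT 150: heading 90 -> 240
FD 2: (-3,15) -> (-4,13.268) [heading=240, move]
BK 18: (-4,13.268) -> (5,28.856) [heading=240, move]
RT 60: heading 240 -> 180
LT 30: heading 180 -> 210
LT 30: heading 210 -> 240
Final: pos=(5,28.856), heading=240, 1 segment(s) drawn

Segment lengths:
  seg 1: (-3,8) -> (-3,15), length = 7
Total = 7

Answer: 7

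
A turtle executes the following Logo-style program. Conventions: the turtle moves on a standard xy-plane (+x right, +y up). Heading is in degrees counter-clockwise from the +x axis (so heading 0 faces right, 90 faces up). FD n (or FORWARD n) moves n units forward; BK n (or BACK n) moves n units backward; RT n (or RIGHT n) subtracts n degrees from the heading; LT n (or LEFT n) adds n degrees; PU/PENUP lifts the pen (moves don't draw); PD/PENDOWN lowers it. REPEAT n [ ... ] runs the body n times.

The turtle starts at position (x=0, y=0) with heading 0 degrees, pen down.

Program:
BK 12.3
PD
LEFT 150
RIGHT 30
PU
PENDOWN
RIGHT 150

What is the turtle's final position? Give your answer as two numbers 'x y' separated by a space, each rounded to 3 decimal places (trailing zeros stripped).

Executing turtle program step by step:
Start: pos=(0,0), heading=0, pen down
BK 12.3: (0,0) -> (-12.3,0) [heading=0, draw]
PD: pen down
LT 150: heading 0 -> 150
RT 30: heading 150 -> 120
PU: pen up
PD: pen down
RT 150: heading 120 -> 330
Final: pos=(-12.3,0), heading=330, 1 segment(s) drawn

Answer: -12.3 0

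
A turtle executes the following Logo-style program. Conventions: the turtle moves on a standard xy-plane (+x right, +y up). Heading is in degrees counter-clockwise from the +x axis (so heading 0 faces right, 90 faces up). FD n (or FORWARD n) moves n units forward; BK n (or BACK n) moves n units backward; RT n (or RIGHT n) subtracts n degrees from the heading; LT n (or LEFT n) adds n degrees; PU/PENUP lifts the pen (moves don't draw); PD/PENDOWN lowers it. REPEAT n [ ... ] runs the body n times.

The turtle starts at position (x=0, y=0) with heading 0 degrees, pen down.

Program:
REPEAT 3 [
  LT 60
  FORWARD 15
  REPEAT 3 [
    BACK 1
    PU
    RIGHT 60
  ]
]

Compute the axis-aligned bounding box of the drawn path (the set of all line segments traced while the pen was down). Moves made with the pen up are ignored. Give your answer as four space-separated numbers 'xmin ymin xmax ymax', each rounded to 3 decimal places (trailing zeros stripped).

Answer: 0 0 7.5 12.99

Derivation:
Executing turtle program step by step:
Start: pos=(0,0), heading=0, pen down
REPEAT 3 [
  -- iteration 1/3 --
  LT 60: heading 0 -> 60
  FD 15: (0,0) -> (7.5,12.99) [heading=60, draw]
  REPEAT 3 [
    -- iteration 1/3 --
    BK 1: (7.5,12.99) -> (7,12.124) [heading=60, draw]
    PU: pen up
    RT 60: heading 60 -> 0
    -- iteration 2/3 --
    BK 1: (7,12.124) -> (6,12.124) [heading=0, move]
    PU: pen up
    RT 60: heading 0 -> 300
    -- iteration 3/3 --
    BK 1: (6,12.124) -> (5.5,12.99) [heading=300, move]
    PU: pen up
    RT 60: heading 300 -> 240
  ]
  -- iteration 2/3 --
  LT 60: heading 240 -> 300
  FD 15: (5.5,12.99) -> (13,0) [heading=300, move]
  REPEAT 3 [
    -- iteration 1/3 --
    BK 1: (13,0) -> (12.5,0.866) [heading=300, move]
    PU: pen up
    RT 60: heading 300 -> 240
    -- iteration 2/3 --
    BK 1: (12.5,0.866) -> (13,1.732) [heading=240, move]
    PU: pen up
    RT 60: heading 240 -> 180
    -- iteration 3/3 --
    BK 1: (13,1.732) -> (14,1.732) [heading=180, move]
    PU: pen up
    RT 60: heading 180 -> 120
  ]
  -- iteration 3/3 --
  LT 60: heading 120 -> 180
  FD 15: (14,1.732) -> (-1,1.732) [heading=180, move]
  REPEAT 3 [
    -- iteration 1/3 --
    BK 1: (-1,1.732) -> (0,1.732) [heading=180, move]
    PU: pen up
    RT 60: heading 180 -> 120
    -- iteration 2/3 --
    BK 1: (0,1.732) -> (0.5,0.866) [heading=120, move]
    PU: pen up
    RT 60: heading 120 -> 60
    -- iteration 3/3 --
    BK 1: (0.5,0.866) -> (0,0) [heading=60, move]
    PU: pen up
    RT 60: heading 60 -> 0
  ]
]
Final: pos=(0,0), heading=0, 2 segment(s) drawn

Segment endpoints: x in {0, 7, 7.5}, y in {0, 12.124, 12.99}
xmin=0, ymin=0, xmax=7.5, ymax=12.99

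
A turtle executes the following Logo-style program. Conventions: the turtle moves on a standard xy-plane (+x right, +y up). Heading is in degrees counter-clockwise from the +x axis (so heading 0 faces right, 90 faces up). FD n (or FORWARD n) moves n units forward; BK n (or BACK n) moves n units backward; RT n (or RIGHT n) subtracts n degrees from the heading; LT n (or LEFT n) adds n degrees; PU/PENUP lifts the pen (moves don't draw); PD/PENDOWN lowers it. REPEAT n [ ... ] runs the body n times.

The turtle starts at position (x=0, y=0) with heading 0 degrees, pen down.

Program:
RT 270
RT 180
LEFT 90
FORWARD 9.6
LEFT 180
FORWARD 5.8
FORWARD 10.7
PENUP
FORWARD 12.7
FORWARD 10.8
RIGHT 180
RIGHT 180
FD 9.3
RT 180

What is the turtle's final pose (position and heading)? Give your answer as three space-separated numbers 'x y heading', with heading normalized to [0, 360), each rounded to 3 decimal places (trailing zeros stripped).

Answer: -39.7 0 0

Derivation:
Executing turtle program step by step:
Start: pos=(0,0), heading=0, pen down
RT 270: heading 0 -> 90
RT 180: heading 90 -> 270
LT 90: heading 270 -> 0
FD 9.6: (0,0) -> (9.6,0) [heading=0, draw]
LT 180: heading 0 -> 180
FD 5.8: (9.6,0) -> (3.8,0) [heading=180, draw]
FD 10.7: (3.8,0) -> (-6.9,0) [heading=180, draw]
PU: pen up
FD 12.7: (-6.9,0) -> (-19.6,0) [heading=180, move]
FD 10.8: (-19.6,0) -> (-30.4,0) [heading=180, move]
RT 180: heading 180 -> 0
RT 180: heading 0 -> 180
FD 9.3: (-30.4,0) -> (-39.7,0) [heading=180, move]
RT 180: heading 180 -> 0
Final: pos=(-39.7,0), heading=0, 3 segment(s) drawn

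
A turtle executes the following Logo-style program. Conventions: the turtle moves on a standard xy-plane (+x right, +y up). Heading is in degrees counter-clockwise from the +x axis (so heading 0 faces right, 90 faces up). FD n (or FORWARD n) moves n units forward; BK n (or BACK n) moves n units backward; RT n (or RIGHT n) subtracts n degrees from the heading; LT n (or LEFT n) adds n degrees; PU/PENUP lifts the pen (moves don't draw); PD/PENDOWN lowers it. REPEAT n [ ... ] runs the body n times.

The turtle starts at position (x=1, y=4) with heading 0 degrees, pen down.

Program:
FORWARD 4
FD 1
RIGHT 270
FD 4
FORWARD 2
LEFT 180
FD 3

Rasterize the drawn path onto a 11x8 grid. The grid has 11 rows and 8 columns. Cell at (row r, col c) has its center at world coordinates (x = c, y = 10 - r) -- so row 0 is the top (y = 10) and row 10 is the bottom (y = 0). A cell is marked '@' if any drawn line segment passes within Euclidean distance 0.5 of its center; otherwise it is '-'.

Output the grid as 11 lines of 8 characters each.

Answer: ------@-
------@-
------@-
------@-
------@-
------@-
-@@@@@@-
--------
--------
--------
--------

Derivation:
Segment 0: (1,4) -> (5,4)
Segment 1: (5,4) -> (6,4)
Segment 2: (6,4) -> (6,8)
Segment 3: (6,8) -> (6,10)
Segment 4: (6,10) -> (6,7)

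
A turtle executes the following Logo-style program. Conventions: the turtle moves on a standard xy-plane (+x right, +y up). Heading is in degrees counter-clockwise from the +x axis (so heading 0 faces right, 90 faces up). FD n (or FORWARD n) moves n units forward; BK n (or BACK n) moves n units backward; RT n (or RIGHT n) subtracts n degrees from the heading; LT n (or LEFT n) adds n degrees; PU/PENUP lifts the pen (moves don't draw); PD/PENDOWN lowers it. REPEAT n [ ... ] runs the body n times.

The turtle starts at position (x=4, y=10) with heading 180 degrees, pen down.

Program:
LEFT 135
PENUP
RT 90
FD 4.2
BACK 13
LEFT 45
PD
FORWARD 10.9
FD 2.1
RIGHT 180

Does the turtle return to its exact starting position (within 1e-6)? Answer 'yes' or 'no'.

Answer: no

Derivation:
Executing turtle program step by step:
Start: pos=(4,10), heading=180, pen down
LT 135: heading 180 -> 315
PU: pen up
RT 90: heading 315 -> 225
FD 4.2: (4,10) -> (1.03,7.03) [heading=225, move]
BK 13: (1.03,7.03) -> (10.223,16.223) [heading=225, move]
LT 45: heading 225 -> 270
PD: pen down
FD 10.9: (10.223,16.223) -> (10.223,5.323) [heading=270, draw]
FD 2.1: (10.223,5.323) -> (10.223,3.223) [heading=270, draw]
RT 180: heading 270 -> 90
Final: pos=(10.223,3.223), heading=90, 2 segment(s) drawn

Start position: (4, 10)
Final position: (10.223, 3.223)
Distance = 9.201; >= 1e-6 -> NOT closed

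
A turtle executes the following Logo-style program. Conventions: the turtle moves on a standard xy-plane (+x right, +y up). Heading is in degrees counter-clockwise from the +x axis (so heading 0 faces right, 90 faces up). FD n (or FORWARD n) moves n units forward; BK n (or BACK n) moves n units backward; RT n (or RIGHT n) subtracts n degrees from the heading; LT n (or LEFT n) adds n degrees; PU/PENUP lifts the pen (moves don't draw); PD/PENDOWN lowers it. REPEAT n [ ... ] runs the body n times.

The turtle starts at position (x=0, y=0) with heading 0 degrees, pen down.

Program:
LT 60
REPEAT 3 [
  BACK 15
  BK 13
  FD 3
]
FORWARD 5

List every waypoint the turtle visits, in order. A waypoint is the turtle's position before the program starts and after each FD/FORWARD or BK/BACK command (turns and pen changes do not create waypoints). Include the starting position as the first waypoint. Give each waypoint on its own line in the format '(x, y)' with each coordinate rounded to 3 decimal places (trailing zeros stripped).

Answer: (0, 0)
(-7.5, -12.99)
(-14, -24.249)
(-12.5, -21.651)
(-20, -34.641)
(-26.5, -45.899)
(-25, -43.301)
(-32.5, -56.292)
(-39, -67.55)
(-37.5, -64.952)
(-35, -60.622)

Derivation:
Executing turtle program step by step:
Start: pos=(0,0), heading=0, pen down
LT 60: heading 0 -> 60
REPEAT 3 [
  -- iteration 1/3 --
  BK 15: (0,0) -> (-7.5,-12.99) [heading=60, draw]
  BK 13: (-7.5,-12.99) -> (-14,-24.249) [heading=60, draw]
  FD 3: (-14,-24.249) -> (-12.5,-21.651) [heading=60, draw]
  -- iteration 2/3 --
  BK 15: (-12.5,-21.651) -> (-20,-34.641) [heading=60, draw]
  BK 13: (-20,-34.641) -> (-26.5,-45.899) [heading=60, draw]
  FD 3: (-26.5,-45.899) -> (-25,-43.301) [heading=60, draw]
  -- iteration 3/3 --
  BK 15: (-25,-43.301) -> (-32.5,-56.292) [heading=60, draw]
  BK 13: (-32.5,-56.292) -> (-39,-67.55) [heading=60, draw]
  FD 3: (-39,-67.55) -> (-37.5,-64.952) [heading=60, draw]
]
FD 5: (-37.5,-64.952) -> (-35,-60.622) [heading=60, draw]
Final: pos=(-35,-60.622), heading=60, 10 segment(s) drawn
Waypoints (11 total):
(0, 0)
(-7.5, -12.99)
(-14, -24.249)
(-12.5, -21.651)
(-20, -34.641)
(-26.5, -45.899)
(-25, -43.301)
(-32.5, -56.292)
(-39, -67.55)
(-37.5, -64.952)
(-35, -60.622)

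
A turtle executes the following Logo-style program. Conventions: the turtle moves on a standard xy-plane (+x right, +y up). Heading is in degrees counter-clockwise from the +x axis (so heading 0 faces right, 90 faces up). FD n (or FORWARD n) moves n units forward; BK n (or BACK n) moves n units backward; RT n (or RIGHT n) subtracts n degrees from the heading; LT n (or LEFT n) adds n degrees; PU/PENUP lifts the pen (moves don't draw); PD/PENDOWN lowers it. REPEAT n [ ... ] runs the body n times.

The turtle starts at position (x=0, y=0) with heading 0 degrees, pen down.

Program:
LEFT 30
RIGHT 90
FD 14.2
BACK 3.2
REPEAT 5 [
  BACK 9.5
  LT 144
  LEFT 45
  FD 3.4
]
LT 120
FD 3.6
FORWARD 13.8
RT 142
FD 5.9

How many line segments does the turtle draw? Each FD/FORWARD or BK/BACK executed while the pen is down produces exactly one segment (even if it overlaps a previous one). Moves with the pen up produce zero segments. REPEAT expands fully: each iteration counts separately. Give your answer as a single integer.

Executing turtle program step by step:
Start: pos=(0,0), heading=0, pen down
LT 30: heading 0 -> 30
RT 90: heading 30 -> 300
FD 14.2: (0,0) -> (7.1,-12.298) [heading=300, draw]
BK 3.2: (7.1,-12.298) -> (5.5,-9.526) [heading=300, draw]
REPEAT 5 [
  -- iteration 1/5 --
  BK 9.5: (5.5,-9.526) -> (0.75,-1.299) [heading=300, draw]
  LT 144: heading 300 -> 84
  LT 45: heading 84 -> 129
  FD 3.4: (0.75,-1.299) -> (-1.39,1.343) [heading=129, draw]
  -- iteration 2/5 --
  BK 9.5: (-1.39,1.343) -> (4.589,-6.04) [heading=129, draw]
  LT 144: heading 129 -> 273
  LT 45: heading 273 -> 318
  FD 3.4: (4.589,-6.04) -> (7.116,-8.315) [heading=318, draw]
  -- iteration 3/5 --
  BK 9.5: (7.116,-8.315) -> (0.056,-1.958) [heading=318, draw]
  LT 144: heading 318 -> 102
  LT 45: heading 102 -> 147
  FD 3.4: (0.056,-1.958) -> (-2.796,-0.106) [heading=147, draw]
  -- iteration 4/5 --
  BK 9.5: (-2.796,-0.106) -> (5.172,-5.28) [heading=147, draw]
  LT 144: heading 147 -> 291
  LT 45: heading 291 -> 336
  FD 3.4: (5.172,-5.28) -> (8.278,-6.663) [heading=336, draw]
  -- iteration 5/5 --
  BK 9.5: (8.278,-6.663) -> (-0.401,-2.799) [heading=336, draw]
  LT 144: heading 336 -> 120
  LT 45: heading 120 -> 165
  FD 3.4: (-0.401,-2.799) -> (-3.685,-1.919) [heading=165, draw]
]
LT 120: heading 165 -> 285
FD 3.6: (-3.685,-1.919) -> (-2.753,-5.396) [heading=285, draw]
FD 13.8: (-2.753,-5.396) -> (0.818,-18.726) [heading=285, draw]
RT 142: heading 285 -> 143
FD 5.9: (0.818,-18.726) -> (-3.894,-15.176) [heading=143, draw]
Final: pos=(-3.894,-15.176), heading=143, 15 segment(s) drawn
Segments drawn: 15

Answer: 15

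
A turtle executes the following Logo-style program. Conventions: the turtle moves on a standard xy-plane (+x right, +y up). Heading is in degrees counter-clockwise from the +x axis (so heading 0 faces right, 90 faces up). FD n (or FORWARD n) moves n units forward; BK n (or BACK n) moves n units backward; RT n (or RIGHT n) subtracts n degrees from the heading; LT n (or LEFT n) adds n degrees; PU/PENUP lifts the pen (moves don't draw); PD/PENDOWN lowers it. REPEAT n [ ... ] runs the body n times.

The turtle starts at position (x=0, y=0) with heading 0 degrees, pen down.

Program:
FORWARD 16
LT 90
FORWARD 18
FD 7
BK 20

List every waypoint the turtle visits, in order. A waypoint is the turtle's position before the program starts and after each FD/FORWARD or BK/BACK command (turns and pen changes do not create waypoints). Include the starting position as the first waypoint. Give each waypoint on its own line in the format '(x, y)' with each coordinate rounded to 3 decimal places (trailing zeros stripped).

Executing turtle program step by step:
Start: pos=(0,0), heading=0, pen down
FD 16: (0,0) -> (16,0) [heading=0, draw]
LT 90: heading 0 -> 90
FD 18: (16,0) -> (16,18) [heading=90, draw]
FD 7: (16,18) -> (16,25) [heading=90, draw]
BK 20: (16,25) -> (16,5) [heading=90, draw]
Final: pos=(16,5), heading=90, 4 segment(s) drawn
Waypoints (5 total):
(0, 0)
(16, 0)
(16, 18)
(16, 25)
(16, 5)

Answer: (0, 0)
(16, 0)
(16, 18)
(16, 25)
(16, 5)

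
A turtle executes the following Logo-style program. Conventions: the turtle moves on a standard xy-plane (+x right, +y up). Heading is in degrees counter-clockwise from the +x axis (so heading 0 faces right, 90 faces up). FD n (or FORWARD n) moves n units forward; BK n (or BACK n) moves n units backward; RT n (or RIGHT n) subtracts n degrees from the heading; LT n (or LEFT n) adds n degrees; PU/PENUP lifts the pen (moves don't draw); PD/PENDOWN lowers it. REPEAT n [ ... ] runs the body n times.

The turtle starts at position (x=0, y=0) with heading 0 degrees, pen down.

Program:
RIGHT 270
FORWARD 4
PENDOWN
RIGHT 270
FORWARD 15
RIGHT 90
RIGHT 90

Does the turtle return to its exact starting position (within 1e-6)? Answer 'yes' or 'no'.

Answer: no

Derivation:
Executing turtle program step by step:
Start: pos=(0,0), heading=0, pen down
RT 270: heading 0 -> 90
FD 4: (0,0) -> (0,4) [heading=90, draw]
PD: pen down
RT 270: heading 90 -> 180
FD 15: (0,4) -> (-15,4) [heading=180, draw]
RT 90: heading 180 -> 90
RT 90: heading 90 -> 0
Final: pos=(-15,4), heading=0, 2 segment(s) drawn

Start position: (0, 0)
Final position: (-15, 4)
Distance = 15.524; >= 1e-6 -> NOT closed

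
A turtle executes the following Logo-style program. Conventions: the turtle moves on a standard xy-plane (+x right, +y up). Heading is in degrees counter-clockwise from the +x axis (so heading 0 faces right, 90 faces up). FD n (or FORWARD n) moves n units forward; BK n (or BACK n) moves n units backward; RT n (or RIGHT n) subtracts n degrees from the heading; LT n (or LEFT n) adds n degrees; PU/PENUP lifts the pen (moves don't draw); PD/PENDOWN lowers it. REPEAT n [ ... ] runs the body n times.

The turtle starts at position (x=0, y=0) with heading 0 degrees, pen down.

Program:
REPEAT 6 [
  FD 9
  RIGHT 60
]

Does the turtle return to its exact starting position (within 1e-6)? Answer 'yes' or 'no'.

Answer: yes

Derivation:
Executing turtle program step by step:
Start: pos=(0,0), heading=0, pen down
REPEAT 6 [
  -- iteration 1/6 --
  FD 9: (0,0) -> (9,0) [heading=0, draw]
  RT 60: heading 0 -> 300
  -- iteration 2/6 --
  FD 9: (9,0) -> (13.5,-7.794) [heading=300, draw]
  RT 60: heading 300 -> 240
  -- iteration 3/6 --
  FD 9: (13.5,-7.794) -> (9,-15.588) [heading=240, draw]
  RT 60: heading 240 -> 180
  -- iteration 4/6 --
  FD 9: (9,-15.588) -> (0,-15.588) [heading=180, draw]
  RT 60: heading 180 -> 120
  -- iteration 5/6 --
  FD 9: (0,-15.588) -> (-4.5,-7.794) [heading=120, draw]
  RT 60: heading 120 -> 60
  -- iteration 6/6 --
  FD 9: (-4.5,-7.794) -> (0,0) [heading=60, draw]
  RT 60: heading 60 -> 0
]
Final: pos=(0,0), heading=0, 6 segment(s) drawn

Start position: (0, 0)
Final position: (0, 0)
Distance = 0; < 1e-6 -> CLOSED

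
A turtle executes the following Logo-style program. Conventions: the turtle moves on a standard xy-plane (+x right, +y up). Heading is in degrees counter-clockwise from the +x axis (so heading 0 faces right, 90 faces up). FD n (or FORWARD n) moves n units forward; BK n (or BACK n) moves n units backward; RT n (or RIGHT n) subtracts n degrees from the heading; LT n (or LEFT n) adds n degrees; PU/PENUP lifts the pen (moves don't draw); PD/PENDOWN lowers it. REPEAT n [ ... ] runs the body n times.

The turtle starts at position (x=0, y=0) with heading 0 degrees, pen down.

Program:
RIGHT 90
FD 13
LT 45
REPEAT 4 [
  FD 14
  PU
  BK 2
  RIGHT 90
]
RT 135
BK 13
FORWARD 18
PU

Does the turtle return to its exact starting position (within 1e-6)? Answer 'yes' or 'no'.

Executing turtle program step by step:
Start: pos=(0,0), heading=0, pen down
RT 90: heading 0 -> 270
FD 13: (0,0) -> (0,-13) [heading=270, draw]
LT 45: heading 270 -> 315
REPEAT 4 [
  -- iteration 1/4 --
  FD 14: (0,-13) -> (9.899,-22.899) [heading=315, draw]
  PU: pen up
  BK 2: (9.899,-22.899) -> (8.485,-21.485) [heading=315, move]
  RT 90: heading 315 -> 225
  -- iteration 2/4 --
  FD 14: (8.485,-21.485) -> (-1.414,-31.385) [heading=225, move]
  PU: pen up
  BK 2: (-1.414,-31.385) -> (0,-29.971) [heading=225, move]
  RT 90: heading 225 -> 135
  -- iteration 3/4 --
  FD 14: (0,-29.971) -> (-9.899,-20.071) [heading=135, move]
  PU: pen up
  BK 2: (-9.899,-20.071) -> (-8.485,-21.485) [heading=135, move]
  RT 90: heading 135 -> 45
  -- iteration 4/4 --
  FD 14: (-8.485,-21.485) -> (1.414,-11.586) [heading=45, move]
  PU: pen up
  BK 2: (1.414,-11.586) -> (0,-13) [heading=45, move]
  RT 90: heading 45 -> 315
]
RT 135: heading 315 -> 180
BK 13: (0,-13) -> (13,-13) [heading=180, move]
FD 18: (13,-13) -> (-5,-13) [heading=180, move]
PU: pen up
Final: pos=(-5,-13), heading=180, 2 segment(s) drawn

Start position: (0, 0)
Final position: (-5, -13)
Distance = 13.928; >= 1e-6 -> NOT closed

Answer: no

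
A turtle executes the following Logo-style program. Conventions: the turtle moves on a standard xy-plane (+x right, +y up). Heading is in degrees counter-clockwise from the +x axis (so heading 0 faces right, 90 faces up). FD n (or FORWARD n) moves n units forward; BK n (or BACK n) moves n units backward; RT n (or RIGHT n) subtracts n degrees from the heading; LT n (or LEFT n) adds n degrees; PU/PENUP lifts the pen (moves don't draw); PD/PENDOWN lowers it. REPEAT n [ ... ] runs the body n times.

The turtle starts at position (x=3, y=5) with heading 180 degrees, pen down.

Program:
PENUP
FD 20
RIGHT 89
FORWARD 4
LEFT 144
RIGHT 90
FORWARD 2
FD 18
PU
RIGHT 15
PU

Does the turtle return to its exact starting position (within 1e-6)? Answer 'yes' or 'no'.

Executing turtle program step by step:
Start: pos=(3,5), heading=180, pen down
PU: pen up
FD 20: (3,5) -> (-17,5) [heading=180, move]
RT 89: heading 180 -> 91
FD 4: (-17,5) -> (-17.07,8.999) [heading=91, move]
LT 144: heading 91 -> 235
RT 90: heading 235 -> 145
FD 2: (-17.07,8.999) -> (-18.708,10.147) [heading=145, move]
FD 18: (-18.708,10.147) -> (-33.453,20.471) [heading=145, move]
PU: pen up
RT 15: heading 145 -> 130
PU: pen up
Final: pos=(-33.453,20.471), heading=130, 0 segment(s) drawn

Start position: (3, 5)
Final position: (-33.453, 20.471)
Distance = 39.6; >= 1e-6 -> NOT closed

Answer: no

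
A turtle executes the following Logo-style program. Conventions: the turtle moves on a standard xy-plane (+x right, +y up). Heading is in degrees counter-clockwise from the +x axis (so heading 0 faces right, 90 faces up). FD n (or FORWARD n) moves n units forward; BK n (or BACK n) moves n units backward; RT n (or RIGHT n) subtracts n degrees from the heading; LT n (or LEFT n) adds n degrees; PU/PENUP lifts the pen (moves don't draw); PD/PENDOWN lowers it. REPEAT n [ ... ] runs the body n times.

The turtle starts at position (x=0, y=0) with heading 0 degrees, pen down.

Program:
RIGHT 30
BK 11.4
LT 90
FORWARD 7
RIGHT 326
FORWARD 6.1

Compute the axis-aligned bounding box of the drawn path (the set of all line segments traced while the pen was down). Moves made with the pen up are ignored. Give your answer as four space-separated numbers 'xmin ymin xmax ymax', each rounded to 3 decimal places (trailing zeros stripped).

Answer: -9.873 0 0 17.847

Derivation:
Executing turtle program step by step:
Start: pos=(0,0), heading=0, pen down
RT 30: heading 0 -> 330
BK 11.4: (0,0) -> (-9.873,5.7) [heading=330, draw]
LT 90: heading 330 -> 60
FD 7: (-9.873,5.7) -> (-6.373,11.762) [heading=60, draw]
RT 326: heading 60 -> 94
FD 6.1: (-6.373,11.762) -> (-6.798,17.847) [heading=94, draw]
Final: pos=(-6.798,17.847), heading=94, 3 segment(s) drawn

Segment endpoints: x in {-9.873, -6.798, -6.373, 0}, y in {0, 5.7, 11.762, 17.847}
xmin=-9.873, ymin=0, xmax=0, ymax=17.847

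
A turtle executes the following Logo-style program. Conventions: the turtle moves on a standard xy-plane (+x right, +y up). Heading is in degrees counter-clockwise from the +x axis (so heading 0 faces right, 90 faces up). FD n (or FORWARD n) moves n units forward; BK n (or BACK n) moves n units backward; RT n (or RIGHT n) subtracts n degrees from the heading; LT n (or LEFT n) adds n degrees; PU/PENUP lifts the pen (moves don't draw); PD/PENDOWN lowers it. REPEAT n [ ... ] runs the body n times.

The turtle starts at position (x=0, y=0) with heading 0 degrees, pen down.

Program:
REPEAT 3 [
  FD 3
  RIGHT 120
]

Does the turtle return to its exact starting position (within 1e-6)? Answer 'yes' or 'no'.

Executing turtle program step by step:
Start: pos=(0,0), heading=0, pen down
REPEAT 3 [
  -- iteration 1/3 --
  FD 3: (0,0) -> (3,0) [heading=0, draw]
  RT 120: heading 0 -> 240
  -- iteration 2/3 --
  FD 3: (3,0) -> (1.5,-2.598) [heading=240, draw]
  RT 120: heading 240 -> 120
  -- iteration 3/3 --
  FD 3: (1.5,-2.598) -> (0,0) [heading=120, draw]
  RT 120: heading 120 -> 0
]
Final: pos=(0,0), heading=0, 3 segment(s) drawn

Start position: (0, 0)
Final position: (0, 0)
Distance = 0; < 1e-6 -> CLOSED

Answer: yes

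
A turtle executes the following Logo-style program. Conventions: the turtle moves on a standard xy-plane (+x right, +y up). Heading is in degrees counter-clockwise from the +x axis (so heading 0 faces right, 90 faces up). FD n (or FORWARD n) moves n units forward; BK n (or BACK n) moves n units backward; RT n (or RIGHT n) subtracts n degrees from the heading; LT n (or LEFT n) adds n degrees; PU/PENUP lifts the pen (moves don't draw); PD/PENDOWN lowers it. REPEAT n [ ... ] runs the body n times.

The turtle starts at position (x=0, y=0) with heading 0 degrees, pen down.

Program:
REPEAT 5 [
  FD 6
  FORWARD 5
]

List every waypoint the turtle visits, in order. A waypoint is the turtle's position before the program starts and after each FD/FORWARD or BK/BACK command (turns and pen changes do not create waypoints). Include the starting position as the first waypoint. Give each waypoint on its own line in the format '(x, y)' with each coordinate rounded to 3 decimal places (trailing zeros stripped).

Answer: (0, 0)
(6, 0)
(11, 0)
(17, 0)
(22, 0)
(28, 0)
(33, 0)
(39, 0)
(44, 0)
(50, 0)
(55, 0)

Derivation:
Executing turtle program step by step:
Start: pos=(0,0), heading=0, pen down
REPEAT 5 [
  -- iteration 1/5 --
  FD 6: (0,0) -> (6,0) [heading=0, draw]
  FD 5: (6,0) -> (11,0) [heading=0, draw]
  -- iteration 2/5 --
  FD 6: (11,0) -> (17,0) [heading=0, draw]
  FD 5: (17,0) -> (22,0) [heading=0, draw]
  -- iteration 3/5 --
  FD 6: (22,0) -> (28,0) [heading=0, draw]
  FD 5: (28,0) -> (33,0) [heading=0, draw]
  -- iteration 4/5 --
  FD 6: (33,0) -> (39,0) [heading=0, draw]
  FD 5: (39,0) -> (44,0) [heading=0, draw]
  -- iteration 5/5 --
  FD 6: (44,0) -> (50,0) [heading=0, draw]
  FD 5: (50,0) -> (55,0) [heading=0, draw]
]
Final: pos=(55,0), heading=0, 10 segment(s) drawn
Waypoints (11 total):
(0, 0)
(6, 0)
(11, 0)
(17, 0)
(22, 0)
(28, 0)
(33, 0)
(39, 0)
(44, 0)
(50, 0)
(55, 0)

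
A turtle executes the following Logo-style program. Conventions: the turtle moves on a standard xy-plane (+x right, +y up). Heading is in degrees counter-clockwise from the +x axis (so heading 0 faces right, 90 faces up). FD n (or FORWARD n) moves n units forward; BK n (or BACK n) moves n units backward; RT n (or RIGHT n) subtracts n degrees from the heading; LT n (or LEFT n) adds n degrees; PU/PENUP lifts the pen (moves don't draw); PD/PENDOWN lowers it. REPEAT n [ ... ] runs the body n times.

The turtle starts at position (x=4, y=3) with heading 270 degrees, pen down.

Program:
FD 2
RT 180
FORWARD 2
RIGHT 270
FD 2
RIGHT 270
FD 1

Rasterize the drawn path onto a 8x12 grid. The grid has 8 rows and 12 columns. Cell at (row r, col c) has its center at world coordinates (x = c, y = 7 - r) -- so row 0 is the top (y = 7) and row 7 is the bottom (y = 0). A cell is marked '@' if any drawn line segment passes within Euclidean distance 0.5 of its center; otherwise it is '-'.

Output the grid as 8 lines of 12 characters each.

Answer: ------------
------------
------------
------------
--@@@-------
--@-@-------
----@-------
------------

Derivation:
Segment 0: (4,3) -> (4,1)
Segment 1: (4,1) -> (4,3)
Segment 2: (4,3) -> (2,3)
Segment 3: (2,3) -> (2,2)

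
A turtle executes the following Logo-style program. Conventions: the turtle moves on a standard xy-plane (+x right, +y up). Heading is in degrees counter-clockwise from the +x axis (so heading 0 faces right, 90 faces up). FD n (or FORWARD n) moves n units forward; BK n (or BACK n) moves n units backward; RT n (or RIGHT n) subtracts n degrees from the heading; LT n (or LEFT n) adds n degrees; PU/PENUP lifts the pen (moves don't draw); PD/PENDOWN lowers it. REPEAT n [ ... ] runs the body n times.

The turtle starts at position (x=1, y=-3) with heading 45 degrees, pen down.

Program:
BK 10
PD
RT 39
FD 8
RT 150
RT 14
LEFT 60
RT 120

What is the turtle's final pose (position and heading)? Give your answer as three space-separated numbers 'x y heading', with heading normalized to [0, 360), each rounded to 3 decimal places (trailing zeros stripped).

Answer: 1.885 -9.235 142

Derivation:
Executing turtle program step by step:
Start: pos=(1,-3), heading=45, pen down
BK 10: (1,-3) -> (-6.071,-10.071) [heading=45, draw]
PD: pen down
RT 39: heading 45 -> 6
FD 8: (-6.071,-10.071) -> (1.885,-9.235) [heading=6, draw]
RT 150: heading 6 -> 216
RT 14: heading 216 -> 202
LT 60: heading 202 -> 262
RT 120: heading 262 -> 142
Final: pos=(1.885,-9.235), heading=142, 2 segment(s) drawn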